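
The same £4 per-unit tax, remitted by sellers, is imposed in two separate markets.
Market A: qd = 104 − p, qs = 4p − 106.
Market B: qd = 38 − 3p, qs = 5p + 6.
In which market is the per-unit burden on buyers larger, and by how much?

Market A: pre-tax p* = £42, q* = 62; post-tax q = 58.8; per-unit burden on buyers = £3.2.
Market B: pre-tax p* = £4, q* = 26; post-tax q = 18.5; per-unit burden on buyers = £2.5.
Difference: £3.2 vs £2.5 → market A is larger by £0.7.

Market A, by £0.7.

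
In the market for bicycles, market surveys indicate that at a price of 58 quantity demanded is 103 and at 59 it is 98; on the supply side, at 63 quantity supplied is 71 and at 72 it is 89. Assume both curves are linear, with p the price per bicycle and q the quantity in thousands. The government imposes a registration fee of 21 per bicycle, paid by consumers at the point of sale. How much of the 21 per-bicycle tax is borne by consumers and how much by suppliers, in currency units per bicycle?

Consumers bear 6 per bicycle; suppliers bear 15 per bicycle.

Demand slope: (98 − 103)/(59 − 58) = -5, so qd = 393 − 5p.
Supply slope: (89 − 71)/(72 − 63) = 2, so qs = 2p − 55.
Without the tax, 393 − 5p = 2p − 55 gives 7p = 448, so p* = 64 and q* = 73.
With the tax collected from consumers, demand (in seller-price terms) shifts: qd = 393 − 5(p + 21).
New equilibrium: consumers pay 70, suppliers receive 49, q = 43. (Wedge: pb − ps = 21.)
Burden on consumers: 6; on suppliers: 15. (They sum to 21.)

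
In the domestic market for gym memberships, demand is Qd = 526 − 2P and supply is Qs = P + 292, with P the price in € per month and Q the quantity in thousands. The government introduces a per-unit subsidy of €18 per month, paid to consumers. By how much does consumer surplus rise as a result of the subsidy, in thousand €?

Consumer surplus rises by €2256 thousand.

Before the subsidy: set 526 − 2P = P + 292 → P* = €78, Q* = 370.
With a per-unit subsidy paid to consumers, each effectively pays P − 18, so demand becomes Qd = 526 − 2(P − 18).
Solving gives Q = 382 with consumers paying €72 and producers receiving €90 (the €18 wedge).
ΔCS is the trapezoid between Q = 382 and Q = 370 of height €6: ½ · (370 + 382) · 6 = €2256.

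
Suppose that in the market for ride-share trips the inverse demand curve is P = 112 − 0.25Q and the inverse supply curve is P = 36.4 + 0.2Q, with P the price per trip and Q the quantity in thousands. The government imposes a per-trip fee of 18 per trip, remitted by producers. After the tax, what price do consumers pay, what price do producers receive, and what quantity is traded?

Consumers pay 80; producers receive 62; quantity = 128.

Inverting to Q(P) form: Qd = 448 − 4P; Qs = 5P − 182.
Without the tax, 448 − 4P = 5P − 182 gives 9P = 630, so P* = 70 and Q* = 168.
With the tax collected from producers, supply shifts: Qs = 5(P − 18) − 182.
New equilibrium: consumers pay 80, producers receive 62, Q = 128. (Wedge: Pb − Ps = 18.)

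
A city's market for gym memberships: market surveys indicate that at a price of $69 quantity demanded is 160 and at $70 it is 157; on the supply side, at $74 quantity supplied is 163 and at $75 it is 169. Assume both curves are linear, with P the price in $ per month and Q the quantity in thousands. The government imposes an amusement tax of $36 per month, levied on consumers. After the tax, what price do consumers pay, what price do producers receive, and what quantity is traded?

Consumers pay $96; producers receive $60; quantity = 79.

Demand slope: (157 − 160)/(70 − 69) = -3, so Qd = 367 − 3P.
Supply slope: (169 − 163)/(75 − 74) = 6, so Qs = 6P − 281.
Without the tax, 367 − 3P = 6P − 281 gives 9P = 648, so P* = $72 and Q* = 151.
With the tax collected from consumers, demand (in seller-price terms) shifts: Qd = 367 − 3(P + 36).
Solving gives Q = 79 with consumers paying $96 and producers receiving $60 (the $36 wedge).
The less price-elastic side of the market bears the larger share of a per-unit tax.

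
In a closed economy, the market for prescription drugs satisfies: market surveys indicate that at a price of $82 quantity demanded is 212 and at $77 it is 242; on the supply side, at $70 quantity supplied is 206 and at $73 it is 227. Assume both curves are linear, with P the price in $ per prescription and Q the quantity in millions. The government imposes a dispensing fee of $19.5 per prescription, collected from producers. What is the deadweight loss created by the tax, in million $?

Deadweight loss = $614.25 million.

Demand slope: (242 − 212)/(77 − 82) = -6, so Qd = 704 − 6P.
Supply slope: (227 − 206)/(73 − 70) = 7, so Qs = 7P − 284.
Before the tax: set 704 − 6P = 7P − 284 → P* = $76, Q* = 248.
With the tax collected from producers, supply shifts: Qs = 7(P − 19.5) − 284.
New equilibrium: consumers pay $86.5, producers receive $67, Q = 185. (Wedge: Pb − Ps = 19.5.)
Quantity falls by |ΔQ| = |248 − 185| = 63.
DWL = ½ · t · |ΔQ| = ½ · 19.5 · 63 = $614.25.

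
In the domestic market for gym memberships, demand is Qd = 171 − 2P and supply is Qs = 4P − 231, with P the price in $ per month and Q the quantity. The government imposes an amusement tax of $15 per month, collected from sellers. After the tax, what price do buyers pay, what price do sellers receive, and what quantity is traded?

Before the tax: set 171 − 2P = 4P − 231 → P* = $67, Q* = 37.
With the tax collected from sellers, supply shifts: Qs = 4(P − 15) − 231.
Solving gives Q = 17 with buyers paying $77 and sellers receiving $62 (the $15 wedge).
The less price-elastic side of the market bears the larger share of a per-unit tax.

Buyers pay $77; sellers receive $62; quantity = 17.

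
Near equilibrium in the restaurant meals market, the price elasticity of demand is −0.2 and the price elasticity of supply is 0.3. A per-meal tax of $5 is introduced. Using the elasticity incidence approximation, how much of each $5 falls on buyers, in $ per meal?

Buyers bear ≈ $3 per meal.

Incidence ratio: buyers' share ≈ εs / (εs + |εd|) = 0.3 / (0.3 + 0.2) = 0.6.
So buyers bear ≈ 0.6 × $5 = $3; sellers bear $2.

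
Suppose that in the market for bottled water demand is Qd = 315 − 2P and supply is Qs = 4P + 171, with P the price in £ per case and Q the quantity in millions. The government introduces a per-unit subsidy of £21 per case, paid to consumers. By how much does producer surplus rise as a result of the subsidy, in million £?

Producer surplus rises by £1967 million.

Without the subsidy, 315 − 2P = 4P + 171 gives 6P = 144, so P* = £24 and Q* = 267.
With a per-unit subsidy paid to consumers, each effectively pays P − 21, so demand becomes Qd = 315 − 2(P − 21).
Solving gives Q = 295 with consumers paying £10 and suppliers receiving £31 (the £21 wedge).
ΔPS is the trapezoid between Q = 295 and Q = 267 of height £7: ½ · (267 + 295) · 7 = £1967.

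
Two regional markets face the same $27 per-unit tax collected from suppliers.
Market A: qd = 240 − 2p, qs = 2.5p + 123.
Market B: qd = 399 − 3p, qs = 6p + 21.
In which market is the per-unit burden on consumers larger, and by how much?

Market B, by $3.

Market A: pre-tax p* = $26, q* = 188; post-tax q = 158; per-unit burden on consumers = $15.
Market B: pre-tax p* = $42, q* = 273; post-tax q = 219; per-unit burden on consumers = $18.
Difference: $15 vs $18 → market B is larger by $3.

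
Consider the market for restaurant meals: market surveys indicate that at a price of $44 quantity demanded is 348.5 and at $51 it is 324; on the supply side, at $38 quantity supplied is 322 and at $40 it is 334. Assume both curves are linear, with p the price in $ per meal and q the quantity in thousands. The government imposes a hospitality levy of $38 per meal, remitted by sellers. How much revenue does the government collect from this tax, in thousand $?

Tax revenue = $10184 thousand.

Demand slope: (324 − 348.5)/(51 − 44) = -3.5, so qd = 502.5 − 3.5p.
Supply slope: (334 − 322)/(40 − 38) = 6, so qs = 6p + 94.
Without the tax, 502.5 − 3.5p = 6p + 94 gives 9.5p = 408.5, so p* = $43 and q* = 352.
With the tax collected from sellers, supply shifts: qs = 6(p − 38) + 94.
New equilibrium: consumers pay $67, sellers receive $29, q = 268. (Wedge: pb − ps = 38.)
Revenue = t · Q = 38 · 268 = $10184.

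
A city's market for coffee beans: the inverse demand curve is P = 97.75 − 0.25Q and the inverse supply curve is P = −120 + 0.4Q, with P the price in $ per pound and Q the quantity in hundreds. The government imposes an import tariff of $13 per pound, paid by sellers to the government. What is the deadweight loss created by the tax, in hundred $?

Deadweight loss = $130 hundred.

Rewrite in direct form: Qd = 391 − 4P and Qs = 2.5P + 300.
Before the tax: set 391 − 4P = 2.5P + 300 → P* = $14, Q* = 335.
With the tax collected from sellers, supply shifts: Qs = 2.5(P − 13) + 300.
Solving gives Q = 315 with consumers paying $19 and sellers receiving $6 (the $13 wedge).
Quantity falls by |ΔQ| = |335 − 315| = 20.
DWL = ½ · t · |ΔQ| = ½ · 13 · 20 = $130.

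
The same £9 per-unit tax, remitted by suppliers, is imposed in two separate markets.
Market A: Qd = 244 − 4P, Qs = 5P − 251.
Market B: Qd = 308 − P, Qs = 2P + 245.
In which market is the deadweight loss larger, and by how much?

Market A, by £63.

Market A: pre-tax P* = £55, Q* = 24; post-tax Q = 4; deadweight loss = £90.
Market B: pre-tax P* = £21, Q* = 287; post-tax Q = 281; deadweight loss = £27.
Difference: £90 vs £27 → market A is larger by £63.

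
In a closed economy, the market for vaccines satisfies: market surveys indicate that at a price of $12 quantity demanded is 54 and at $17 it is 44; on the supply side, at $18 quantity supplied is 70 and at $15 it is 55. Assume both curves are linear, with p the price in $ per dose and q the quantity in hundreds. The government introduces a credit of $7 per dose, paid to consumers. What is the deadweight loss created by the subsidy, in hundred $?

Deadweight loss = $35 hundred.

Demand slope: (44 − 54)/(17 − 12) = -2, so qd = 78 − 2p.
Supply slope: (55 − 70)/(15 − 18) = 5, so qs = 5p − 20.
Without the subsidy, 78 − 2p = 5p − 20 gives 7p = 98, so p* = $14 and q* = 50.
With a per-unit subsidy paid to consumers, each effectively pays p − 7, so demand becomes qd = 78 − 2(p − 7).
New equilibrium: consumers pay $9, producers receive $16, q = 60. (Wedge: pb − ps = −7.)
Quantity rises by |ΔQ| = |50 − 60| = 10.
DWL = ½ · t · |ΔQ| = ½ · 7 · 10 = $35.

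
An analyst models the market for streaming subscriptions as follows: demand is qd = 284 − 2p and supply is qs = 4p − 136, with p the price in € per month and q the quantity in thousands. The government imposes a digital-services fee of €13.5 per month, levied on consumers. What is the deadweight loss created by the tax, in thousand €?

Deadweight loss = €121.5 thousand.

Before the tax: set 284 − 2p = 4p − 136 → p* = €70, q* = 144.
With the tax collected from consumers, demand (in seller-price terms) shifts: qd = 284 − 2(p + 13.5).
New equilibrium: consumers pay €79, sellers receive €65.5, q = 126. (Wedge: pb − ps = 13.5.)
Quantity falls by |ΔQ| = |144 − 126| = 18.
DWL = ½ · t · |ΔQ| = ½ · 13.5 · 18 = €121.5.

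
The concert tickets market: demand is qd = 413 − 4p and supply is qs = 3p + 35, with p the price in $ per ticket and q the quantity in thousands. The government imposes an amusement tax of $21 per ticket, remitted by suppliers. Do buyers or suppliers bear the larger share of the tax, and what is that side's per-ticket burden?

Suppliers bear the larger share: $12 per ticket.

Without the tax, 413 − 4p = 3p + 35 gives 7p = 378, so p* = $54 and q* = 197.
With the tax collected from suppliers, supply shifts: qs = 3(p − 21) + 35.
New equilibrium: buyers pay $63, suppliers receive $42, q = 161. (Wedge: pb − ps = 21.)
Per-ticket burden: buyers $9, suppliers $12.
Suppliers take the larger share because supply is less price-elastic here (demand slope 4 vs supply slope 3).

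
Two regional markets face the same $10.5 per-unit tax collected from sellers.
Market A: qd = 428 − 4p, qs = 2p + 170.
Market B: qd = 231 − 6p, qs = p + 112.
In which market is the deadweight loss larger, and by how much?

Market A, by $26.25.

Market A: pre-tax p* = $43, q* = 256; post-tax q = 242; deadweight loss = $73.5.
Market B: pre-tax p* = $17, q* = 129; post-tax q = 120; deadweight loss = $47.25.
Difference: $73.5 vs $47.25 → market A is larger by $26.25.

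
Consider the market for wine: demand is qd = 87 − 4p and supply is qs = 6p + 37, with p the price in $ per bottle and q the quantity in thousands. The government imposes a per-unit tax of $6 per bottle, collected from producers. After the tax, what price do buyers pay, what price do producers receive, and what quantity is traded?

Buyers pay $8.6; producers receive $2.6; quantity = 52.6.

Without the tax, 87 − 4p = 6p + 37 gives 10p = 50, so p* = $5 and q* = 67.
With the tax collected from producers, supply shifts: qs = 6(p − 6) + 37.
Solving gives q = 52.6 with buyers paying $8.6 and producers receiving $2.6 (the $6 wedge).
The less price-elastic side of the market bears the larger share of a per-unit tax.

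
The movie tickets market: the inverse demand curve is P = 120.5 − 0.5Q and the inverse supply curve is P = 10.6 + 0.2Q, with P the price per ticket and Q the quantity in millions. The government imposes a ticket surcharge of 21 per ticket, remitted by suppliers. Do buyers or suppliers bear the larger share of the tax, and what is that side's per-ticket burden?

Rewrite in direct form: Qd = 241 − 2P and Qs = 5P − 53.
Before the tax: set 241 − 2P = 5P − 53 → P* = 42, Q* = 157.
With the tax collected from suppliers, supply shifts: Qs = 5(P − 21) − 53.
New equilibrium: buyers pay 57, suppliers receive 36, Q = 127. (Wedge: Pb − Ps = 21.)
Per-ticket burden: buyers 15, suppliers 6.
Buyers take the larger share because demand is less price-elastic here (demand slope 2 vs supply slope 5).

Buyers bear the larger share: 15 per ticket.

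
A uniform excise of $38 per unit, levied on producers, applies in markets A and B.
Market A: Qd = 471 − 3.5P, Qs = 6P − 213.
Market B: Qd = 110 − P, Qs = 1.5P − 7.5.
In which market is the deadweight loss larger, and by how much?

Market A: pre-tax P* = $72, Q* = 219; post-tax Q = 135; deadweight loss = $1596.
Market B: pre-tax P* = $47, Q* = 63; post-tax Q = 40.2; deadweight loss = $433.2.
Difference: $1596 vs $433.2 → market A is larger by $1162.8.

Market A, by $1162.8.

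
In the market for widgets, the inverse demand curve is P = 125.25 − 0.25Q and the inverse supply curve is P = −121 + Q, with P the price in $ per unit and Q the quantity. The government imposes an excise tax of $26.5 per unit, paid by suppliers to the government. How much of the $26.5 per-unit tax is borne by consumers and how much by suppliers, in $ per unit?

Rewrite in direct form: Qd = 501 − 4P and Qs = P + 121.
Before the tax: set 501 − 4P = P + 121 → P* = $76, Q* = 197.
With the tax collected from suppliers, supply shifts: Qs = (P − 26.5) + 121.
New equilibrium: consumers pay $81.3, suppliers receive $54.8, Q = 175.8. (Wedge: Pb − Ps = 26.5.)
Burden on consumers: $5.3; on suppliers: $21.2. (They sum to $26.5.)

Consumers bear $5.3 per unit; suppliers bear $21.2 per unit.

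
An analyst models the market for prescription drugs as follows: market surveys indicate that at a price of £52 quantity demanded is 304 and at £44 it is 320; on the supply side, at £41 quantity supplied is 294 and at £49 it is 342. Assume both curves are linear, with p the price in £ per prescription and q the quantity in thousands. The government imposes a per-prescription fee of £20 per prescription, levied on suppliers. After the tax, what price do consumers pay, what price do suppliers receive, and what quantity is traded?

Consumers pay £60; suppliers receive £40; quantity = 288.

Demand slope: (320 − 304)/(44 − 52) = -2, so qd = 408 − 2p.
Supply slope: (342 − 294)/(49 − 41) = 6, so qs = 6p + 48.
Without the tax, 408 − 2p = 6p + 48 gives 8p = 360, so p* = £45 and q* = 318.
With the tax collected from suppliers, supply shifts: qs = 6(p − 20) + 48.
Solving gives q = 288 with consumers paying £60 and suppliers receiving £40 (the £20 wedge).
The less price-elastic side of the market bears the larger share of a per-unit tax.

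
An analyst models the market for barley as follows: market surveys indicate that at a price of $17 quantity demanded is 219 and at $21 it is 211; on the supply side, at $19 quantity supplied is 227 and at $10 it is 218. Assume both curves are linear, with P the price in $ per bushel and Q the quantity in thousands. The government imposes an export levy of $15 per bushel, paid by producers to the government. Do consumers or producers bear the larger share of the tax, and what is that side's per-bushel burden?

Demand slope: (211 − 219)/(21 − 17) = -2, so Qd = 253 − 2P.
Supply slope: (218 − 227)/(10 − 19) = 1, so Qs = P + 208.
Without the tax, 253 − 2P = P + 208 gives 3P = 45, so P* = $15 and Q* = 223.
With the tax collected from producers, supply shifts: Qs = (P − 15) + 208.
New equilibrium: consumers pay $20, producers receive $5, Q = 213. (Wedge: Pb − Ps = 15.)
Per-bushel burden: consumers $5, producers $10.
Producers take the larger share because supply is less price-elastic here (demand slope 2 vs supply slope 1).

Producers bear the larger share: $10 per bushel.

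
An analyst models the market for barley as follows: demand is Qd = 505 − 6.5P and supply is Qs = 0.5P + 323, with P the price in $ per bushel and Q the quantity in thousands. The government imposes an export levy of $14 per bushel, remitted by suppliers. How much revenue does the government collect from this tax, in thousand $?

Before the tax: set 505 − 6.5P = 0.5P + 323 → P* = $26, Q* = 336.
With the tax collected from suppliers, supply shifts: Qs = 0.5(P − 14) + 323.
Solving gives Q = 329.5 with buyers paying $27 and suppliers receiving $13 (the $14 wedge).
Revenue = t · Q = 14 · 329.5 = $4613.

Tax revenue = $4613 thousand.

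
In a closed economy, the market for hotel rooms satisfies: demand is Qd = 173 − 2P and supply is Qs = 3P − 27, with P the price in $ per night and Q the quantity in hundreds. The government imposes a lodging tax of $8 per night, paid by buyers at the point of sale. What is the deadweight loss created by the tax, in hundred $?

Before the tax: set 173 − 2P = 3P − 27 → P* = $40, Q* = 93.
With the tax collected from buyers, demand (in seller-price terms) shifts: Qd = 173 − 2(P + 8).
Solving gives Q = 83.4 with buyers paying $44.8 and suppliers receiving $36.8 (the $8 wedge).
Quantity falls by |ΔQ| = |93 − 83.4| = 9.6.
DWL = ½ · t · |ΔQ| = ½ · 8 · 9.6 = $38.4.

Deadweight loss = $38.4 hundred.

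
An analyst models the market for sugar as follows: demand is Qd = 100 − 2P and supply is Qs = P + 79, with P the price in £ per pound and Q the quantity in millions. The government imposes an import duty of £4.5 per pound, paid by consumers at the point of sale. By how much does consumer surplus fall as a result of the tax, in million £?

Before the tax: set 100 − 2P = P + 79 → P* = £7, Q* = 86.
With the tax collected from consumers, demand (in seller-price terms) shifts: Qd = 100 − 2(P + 4.5).
Solving gives Q = 83 with consumers paying £8.5 and suppliers receiving £4 (the £4.5 wedge).
ΔCS is the trapezoid between Q = 83 and Q = 86 of height £1.5: ½ · (86 + 83) · 1.5 = £126.75.

Consumer surplus falls by £126.75 million.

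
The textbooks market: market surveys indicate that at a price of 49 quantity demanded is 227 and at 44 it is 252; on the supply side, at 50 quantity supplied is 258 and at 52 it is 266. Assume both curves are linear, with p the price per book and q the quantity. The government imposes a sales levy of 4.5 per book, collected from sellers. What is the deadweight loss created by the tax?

Demand slope: (252 − 227)/(44 − 49) = -5, so qd = 472 − 5p.
Supply slope: (266 − 258)/(52 − 50) = 4, so qs = 4p + 58.
Before the tax: set 472 − 5p = 4p + 58 → p* = 46, q* = 242.
With the tax collected from sellers, supply shifts: qs = 4(p − 4.5) + 58.
Solving gives q = 232 with consumers paying 48 and sellers receiving 43.5 (the 4.5 wedge).
Quantity falls by |ΔQ| = |242 − 232| = 10.
DWL = ½ · t · |ΔQ| = ½ · 4.5 · 10 = 22.5.

Deadweight loss = 22.5.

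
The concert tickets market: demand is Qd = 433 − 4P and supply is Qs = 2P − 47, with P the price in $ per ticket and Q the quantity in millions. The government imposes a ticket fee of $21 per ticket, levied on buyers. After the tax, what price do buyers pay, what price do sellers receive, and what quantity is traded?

Buyers pay $87; sellers receive $66; quantity = 85.

Before the tax: set 433 − 4P = 2P − 47 → P* = $80, Q* = 113.
With the tax collected from buyers, demand (in seller-price terms) shifts: Qd = 433 − 4(P + 21).
New equilibrium: buyers pay $87, sellers receive $66, Q = 85. (Wedge: Pb − Ps = 21.)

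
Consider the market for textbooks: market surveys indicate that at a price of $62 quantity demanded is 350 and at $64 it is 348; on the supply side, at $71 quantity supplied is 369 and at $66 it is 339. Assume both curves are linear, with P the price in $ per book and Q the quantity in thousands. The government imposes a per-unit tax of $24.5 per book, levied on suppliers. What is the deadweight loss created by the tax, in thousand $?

Demand slope: (348 − 350)/(64 − 62) = -1, so Qd = 412 − P.
Supply slope: (339 − 369)/(66 − 71) = 6, so Qs = 6P − 57.
Before the tax: set 412 − P = 6P − 57 → P* = $67, Q* = 345.
With the tax collected from suppliers, supply shifts: Qs = 6(P − 24.5) − 57.
New equilibrium: consumers pay $88, suppliers receive $63.5, Q = 324. (Wedge: Pb − Ps = 24.5.)
Quantity falls by |ΔQ| = |345 − 324| = 21.
DWL = ½ · t · |ΔQ| = ½ · 24.5 · 21 = $257.25.

Deadweight loss = $257.25 thousand.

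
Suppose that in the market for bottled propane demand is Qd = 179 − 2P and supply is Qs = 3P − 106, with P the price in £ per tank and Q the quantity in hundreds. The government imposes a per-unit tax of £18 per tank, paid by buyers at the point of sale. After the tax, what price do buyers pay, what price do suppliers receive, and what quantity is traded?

Without the tax, 179 − 2P = 3P − 106 gives 5P = 285, so P* = £57 and Q* = 65.
With the tax collected from buyers, demand (in seller-price terms) shifts: Qd = 179 − 2(P + 18).
Solving gives Q = 43.4 with buyers paying £67.8 and suppliers receiving £49.8 (the £18 wedge).
The less price-elastic side of the market bears the larger share of a per-unit tax.

Buyers pay £67.8; suppliers receive £49.8; quantity = 43.4.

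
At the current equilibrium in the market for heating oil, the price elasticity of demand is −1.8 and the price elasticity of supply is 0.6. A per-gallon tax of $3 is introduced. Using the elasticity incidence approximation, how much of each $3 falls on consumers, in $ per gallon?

Incidence ratio: consumers' share ≈ εs / (εs + |εd|) = 0.6 / (0.6 + 1.8) = 0.25.
So consumers bear ≈ 0.25 × $3 = $0.75; sellers bear $2.25.

Consumers bear ≈ $0.75 per gallon.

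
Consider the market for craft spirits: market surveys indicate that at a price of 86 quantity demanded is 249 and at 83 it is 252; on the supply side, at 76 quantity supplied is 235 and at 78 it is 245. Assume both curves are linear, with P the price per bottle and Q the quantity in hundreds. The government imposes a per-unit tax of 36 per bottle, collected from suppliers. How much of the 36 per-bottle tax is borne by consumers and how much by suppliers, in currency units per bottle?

Demand slope: (252 − 249)/(83 − 86) = -1, so Qd = 335 − P.
Supply slope: (245 − 235)/(78 − 76) = 5, so Qs = 5P − 145.
Before the tax: set 335 − P = 5P − 145 → P* = 80, Q* = 255.
With the tax collected from suppliers, supply shifts: Qs = 5(P − 36) − 145.
Solving gives Q = 225 with consumers paying 110 and suppliers receiving 74 (the 36 wedge).
Burden on consumers: 30; on suppliers: 6. (They sum to 36.)
The less price-elastic side of the market bears the larger share of a per-unit tax.

Consumers bear 30 per bottle; suppliers bear 6 per bottle.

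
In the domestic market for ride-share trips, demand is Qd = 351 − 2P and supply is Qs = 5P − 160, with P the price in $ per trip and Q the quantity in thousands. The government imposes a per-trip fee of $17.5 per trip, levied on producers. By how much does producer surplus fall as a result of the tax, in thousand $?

Before the tax: set 351 − 2P = 5P − 160 → P* = $73, Q* = 205.
With the tax collected from producers, supply shifts: Qs = 5(P − 17.5) − 160.
New equilibrium: buyers pay $85.5, producers receive $68, Q = 180. (Wedge: Pb − Ps = 17.5.)
ΔPS is the trapezoid between Q = 180 and Q = 205 of height $5: ½ · (205 + 180) · 5 = $962.5.

Producer surplus falls by $962.5 thousand.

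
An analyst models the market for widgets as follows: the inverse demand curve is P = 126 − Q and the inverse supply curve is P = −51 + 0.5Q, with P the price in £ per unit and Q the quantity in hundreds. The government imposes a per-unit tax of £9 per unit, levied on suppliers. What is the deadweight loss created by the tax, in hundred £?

Deadweight loss = £27 hundred.

Inverting to Q(P) form: Qd = 126 − P; Qs = 2P + 102.
Before the tax: set 126 − P = 2P + 102 → P* = £8, Q* = 118.
With the tax collected from suppliers, supply shifts: Qs = 2(P − 9) + 102.
Solving gives Q = 112 with consumers paying £14 and suppliers receiving £5 (the £9 wedge).
Quantity falls by |ΔQ| = |118 − 112| = 6.
DWL = ½ · t · |ΔQ| = ½ · 9 · 6 = £27.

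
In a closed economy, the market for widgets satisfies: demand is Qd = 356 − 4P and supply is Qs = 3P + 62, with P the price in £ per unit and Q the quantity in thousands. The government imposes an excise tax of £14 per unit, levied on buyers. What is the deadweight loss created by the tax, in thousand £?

Deadweight loss = £168 thousand.

Before the tax: set 356 − 4P = 3P + 62 → P* = £42, Q* = 188.
With the tax collected from buyers, demand (in seller-price terms) shifts: Qd = 356 − 4(P + 14).
New equilibrium: buyers pay £48, producers receive £34, Q = 164. (Wedge: Pb − Ps = 14.)
Quantity falls by |ΔQ| = |188 − 164| = 24.
DWL = ½ · t · |ΔQ| = ½ · 14 · 24 = £168.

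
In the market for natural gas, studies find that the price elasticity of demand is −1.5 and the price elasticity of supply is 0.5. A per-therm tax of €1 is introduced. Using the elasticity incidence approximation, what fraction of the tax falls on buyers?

Incidence ratio: buyers' share ≈ εs / (εs + |εd|) = 0.5 / (0.5 + 1.5) = 0.25.
Supply is the less elastic side, so buyers bear the smaller share.

Buyers' share ≈ 0.25.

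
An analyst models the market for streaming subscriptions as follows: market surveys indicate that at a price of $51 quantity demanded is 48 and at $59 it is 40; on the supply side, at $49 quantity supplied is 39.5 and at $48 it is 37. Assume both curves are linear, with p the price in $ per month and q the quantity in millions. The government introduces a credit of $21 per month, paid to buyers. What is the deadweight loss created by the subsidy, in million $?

Demand slope: (40 − 48)/(59 − 51) = -1, so qd = 99 − p.
Supply slope: (37 − 39.5)/(48 − 49) = 2.5, so qs = 2.5p − 83.
Before the subsidy: set 99 − p = 2.5p − 83 → p* = $52, q* = 47.
With a per-unit subsidy paid to buyers, each effectively pays p − 21, so demand becomes qd = 99 − (p − 21).
Solving gives q = 62 with buyers paying $37 and sellers receiving $58 (the $21 wedge).
Quantity rises by |ΔQ| = |47 − 62| = 15.
DWL = ½ · t · |ΔQ| = ½ · 21 · 15 = $157.5.

Deadweight loss = $157.5 million.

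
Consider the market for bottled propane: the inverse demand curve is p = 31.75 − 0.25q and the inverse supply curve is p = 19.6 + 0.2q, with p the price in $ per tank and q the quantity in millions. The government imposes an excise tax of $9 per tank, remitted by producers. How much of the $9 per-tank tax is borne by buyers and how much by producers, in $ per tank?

Buyers bear $5 per tank; producers bear $4 per tank.

Rewrite in direct form: qd = 127 − 4p and qs = 5p − 98.
Without the tax, 127 − 4p = 5p − 98 gives 9p = 225, so p* = $25 and q* = 27.
With the tax collected from producers, supply shifts: qs = 5(p − 9) − 98.
New equilibrium: buyers pay $30, producers receive $21, q = 7. (Wedge: pb − ps = 9.)
Burden on buyers: $5; on producers: $4. (They sum to $9.)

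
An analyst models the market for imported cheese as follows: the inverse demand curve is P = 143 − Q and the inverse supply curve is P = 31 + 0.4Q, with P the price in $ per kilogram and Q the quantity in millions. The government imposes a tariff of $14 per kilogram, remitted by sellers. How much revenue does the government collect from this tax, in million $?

Inverting to Q(P) form: Qd = 143 − P; Qs = 2.5P − 77.5.
Without the tax, 143 − P = 2.5P − 77.5 gives 3.5P = 220.5, so P* = $63 and Q* = 80.
With the tax collected from sellers, supply shifts: Qs = 2.5(P − 14) − 77.5.
Solving gives Q = 70 with consumers paying $73 and sellers receiving $59 (the $14 wedge).
Revenue = t · Q = 14 · 70 = $980.

Tax revenue = $980 million.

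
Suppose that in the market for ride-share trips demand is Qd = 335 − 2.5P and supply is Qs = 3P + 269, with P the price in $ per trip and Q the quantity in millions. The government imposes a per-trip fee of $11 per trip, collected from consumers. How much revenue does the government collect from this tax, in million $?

Before the tax: set 335 − 2.5P = 3P + 269 → P* = $12, Q* = 305.
With the tax collected from consumers, demand (in seller-price terms) shifts: Qd = 335 − 2.5(P + 11).
New equilibrium: consumers pay $18, producers receive $7, Q = 290. (Wedge: Pb − Ps = 11.)
Revenue = t · Q = 11 · 290 = $3190.

Tax revenue = $3190 million.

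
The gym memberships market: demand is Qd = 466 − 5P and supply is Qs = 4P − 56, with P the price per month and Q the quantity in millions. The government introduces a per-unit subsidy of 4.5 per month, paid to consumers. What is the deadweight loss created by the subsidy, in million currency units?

Deadweight loss = 22.5 million.

Without the subsidy, 466 − 5P = 4P − 56 gives 9P = 522, so P* = 58 and Q* = 176.
With a per-unit subsidy paid to consumers, each effectively pays P − 4.5, so demand becomes Qd = 466 − 5(P − 4.5).
New equilibrium: consumers pay 56, sellers receive 60.5, Q = 186. (Wedge: Pb − Ps = −4.5.)
Quantity rises by |ΔQ| = |176 − 186| = 10.
DWL = ½ · t · |ΔQ| = ½ · 4.5 · 10 = 22.5.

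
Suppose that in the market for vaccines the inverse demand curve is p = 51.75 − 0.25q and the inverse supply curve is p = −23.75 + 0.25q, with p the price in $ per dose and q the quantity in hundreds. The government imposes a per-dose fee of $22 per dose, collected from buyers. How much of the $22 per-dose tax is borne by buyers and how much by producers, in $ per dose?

Buyers bear $11 per dose; producers bear $11 per dose.

Inverting to q(p) form: qd = 207 − 4p; qs = 4p + 95.
Without the tax, 207 − 4p = 4p + 95 gives 8p = 112, so p* = $14 and q* = 151.
With the tax collected from buyers, demand (in seller-price terms) shifts: qd = 207 − 4(p + 22).
Solving gives q = 107 with buyers paying $25 and producers receiving $3 (the $22 wedge).
Burden on buyers: $11; on producers: $11. (They sum to $22.)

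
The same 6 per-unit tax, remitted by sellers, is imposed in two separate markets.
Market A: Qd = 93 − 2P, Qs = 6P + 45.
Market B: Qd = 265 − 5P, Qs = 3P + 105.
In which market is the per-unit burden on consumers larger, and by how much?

Market A: pre-tax P* = 6, Q* = 81; post-tax Q = 72; per-unit burden on consumers = 4.5.
Market B: pre-tax P* = 20, Q* = 165; post-tax Q = 153.75; per-unit burden on consumers = 2.25.
Difference: 4.5 vs 2.25 → market A is larger by 2.25.

Market A, by 2.25.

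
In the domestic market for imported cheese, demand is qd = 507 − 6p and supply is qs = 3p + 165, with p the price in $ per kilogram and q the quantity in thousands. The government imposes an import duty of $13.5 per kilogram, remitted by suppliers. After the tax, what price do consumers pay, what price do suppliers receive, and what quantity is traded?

Without the tax, 507 − 6p = 3p + 165 gives 9p = 342, so p* = $38 and q* = 279.
With the tax collected from suppliers, supply shifts: qs = 3(p − 13.5) + 165.
Solving gives q = 252 with consumers paying $42.5 and suppliers receiving $29 (the $13.5 wedge).

Consumers pay $42.5; suppliers receive $29; quantity = 252.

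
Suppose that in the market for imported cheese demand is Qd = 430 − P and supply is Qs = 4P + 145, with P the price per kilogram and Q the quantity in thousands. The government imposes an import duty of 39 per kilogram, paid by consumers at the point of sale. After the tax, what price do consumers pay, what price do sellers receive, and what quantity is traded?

Without the tax, 430 − P = 4P + 145 gives 5P = 285, so P* = 57 and Q* = 373.
With the tax collected from consumers, demand (in seller-price terms) shifts: Qd = 430 − (P + 39).
New equilibrium: consumers pay 88.2, sellers receive 49.2, Q = 341.8. (Wedge: Pb − Ps = 39.)
The less price-elastic side of the market bears the larger share of a per-unit tax.

Consumers pay 88.2; sellers receive 49.2; quantity = 341.8.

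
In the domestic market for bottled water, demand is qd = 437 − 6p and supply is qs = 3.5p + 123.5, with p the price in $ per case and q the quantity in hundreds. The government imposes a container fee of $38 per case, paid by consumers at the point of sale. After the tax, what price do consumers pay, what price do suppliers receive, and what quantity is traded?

Consumers pay $47; suppliers receive $9; quantity = 155.

Before the tax: set 437 − 6p = 3.5p + 123.5 → p* = $33, q* = 239.
With the tax collected from consumers, demand (in seller-price terms) shifts: qd = 437 − 6(p + 38).
Solving gives q = 155 with consumers paying $47 and suppliers receiving $9 (the $38 wedge).
The less price-elastic side of the market bears the larger share of a per-unit tax.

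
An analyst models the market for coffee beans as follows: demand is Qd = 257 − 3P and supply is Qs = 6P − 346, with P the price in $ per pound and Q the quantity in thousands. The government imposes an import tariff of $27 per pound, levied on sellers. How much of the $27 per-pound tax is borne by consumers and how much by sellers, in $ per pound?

Consumers bear $18 per pound; sellers bear $9 per pound.

Before the tax: set 257 − 3P = 6P − 346 → P* = $67, Q* = 56.
With the tax collected from sellers, supply shifts: Qs = 6(P − 27) − 346.
New equilibrium: consumers pay $85, sellers receive $58, Q = 2. (Wedge: Pb − Ps = 27.)
Burden on consumers: $18; on sellers: $9. (They sum to $27.)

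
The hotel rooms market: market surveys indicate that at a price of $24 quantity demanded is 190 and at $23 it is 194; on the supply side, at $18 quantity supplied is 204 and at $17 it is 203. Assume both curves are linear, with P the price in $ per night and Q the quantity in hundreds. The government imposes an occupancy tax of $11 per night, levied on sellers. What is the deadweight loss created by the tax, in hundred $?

Deadweight loss = $48.4 hundred.

Demand slope: (194 − 190)/(23 − 24) = -4, so Qd = 286 − 4P.
Supply slope: (203 − 204)/(17 − 18) = 1, so Qs = P + 186.
Before the tax: set 286 − 4P = P + 186 → P* = $20, Q* = 206.
With the tax collected from sellers, supply shifts: Qs = (P − 11) + 186.
New equilibrium: buyers pay $22.2, sellers receive $11.2, Q = 197.2. (Wedge: Pb − Ps = 11.)
Quantity falls by |ΔQ| = |206 − 197.2| = 8.8.
DWL = ½ · t · |ΔQ| = ½ · 11 · 8.8 = $48.4.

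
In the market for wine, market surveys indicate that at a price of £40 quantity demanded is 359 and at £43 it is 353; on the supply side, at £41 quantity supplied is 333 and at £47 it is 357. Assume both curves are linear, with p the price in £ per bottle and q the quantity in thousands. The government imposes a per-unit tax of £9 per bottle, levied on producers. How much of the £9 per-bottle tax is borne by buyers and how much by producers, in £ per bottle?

Demand slope: (353 − 359)/(43 − 40) = -2, so qd = 439 − 2p.
Supply slope: (357 − 333)/(47 − 41) = 4, so qs = 4p + 169.
Before the tax: set 439 − 2p = 4p + 169 → p* = £45, q* = 349.
With the tax collected from producers, supply shifts: qs = 4(p − 9) + 169.
New equilibrium: buyers pay £51, producers receive £42, q = 337. (Wedge: pb − ps = 9.)
Burden on buyers: £6; on producers: £3. (They sum to £9.)
The less price-elastic side of the market bears the larger share of a per-unit tax.

Buyers bear £6 per bottle; producers bear £3 per bottle.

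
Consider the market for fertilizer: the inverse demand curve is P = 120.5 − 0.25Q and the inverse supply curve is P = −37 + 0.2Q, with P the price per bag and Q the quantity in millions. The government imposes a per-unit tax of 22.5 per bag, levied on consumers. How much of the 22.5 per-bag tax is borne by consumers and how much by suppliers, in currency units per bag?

Inverting to Q(P) form: Qd = 482 − 4P; Qs = 5P + 185.
Before the tax: set 482 − 4P = 5P + 185 → P* = 33, Q* = 350.
With the tax collected from consumers, demand (in seller-price terms) shifts: Qd = 482 − 4(P + 22.5).
Solving gives Q = 300 with consumers paying 45.5 and suppliers receiving 23 (the 22.5 wedge).
Burden on consumers: 12.5; on suppliers: 10. (They sum to 22.5.)
The less price-elastic side of the market bears the larger share of a per-unit tax.

Consumers bear 12.5 per bag; suppliers bear 10 per bag.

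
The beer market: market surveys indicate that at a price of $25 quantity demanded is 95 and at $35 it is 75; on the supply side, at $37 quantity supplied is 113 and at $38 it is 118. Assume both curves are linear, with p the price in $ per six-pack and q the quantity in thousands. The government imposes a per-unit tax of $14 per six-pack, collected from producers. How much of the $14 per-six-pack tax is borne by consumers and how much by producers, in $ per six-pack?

Consumers bear $10 per six-pack; producers bear $4 per six-pack.

Demand slope: (75 − 95)/(35 − 25) = -2, so qd = 145 − 2p.
Supply slope: (118 − 113)/(38 − 37) = 5, so qs = 5p − 72.
Without the tax, 145 − 2p = 5p − 72 gives 7p = 217, so p* = $31 and q* = 83.
With the tax collected from producers, supply shifts: qs = 5(p − 14) − 72.
Solving gives q = 63 with consumers paying $41 and producers receiving $27 (the $14 wedge).
Burden on consumers: $10; on producers: $4. (They sum to $14.)
The less price-elastic side of the market bears the larger share of a per-unit tax.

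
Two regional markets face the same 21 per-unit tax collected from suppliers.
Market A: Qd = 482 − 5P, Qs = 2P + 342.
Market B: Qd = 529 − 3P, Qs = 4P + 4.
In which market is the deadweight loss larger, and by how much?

Market B, by 63.

Market A: pre-tax P* = 20, Q* = 382; post-tax Q = 352; deadweight loss = 315.
Market B: pre-tax P* = 75, Q* = 304; post-tax Q = 268; deadweight loss = 378.
Difference: 315 vs 378 → market B is larger by 63.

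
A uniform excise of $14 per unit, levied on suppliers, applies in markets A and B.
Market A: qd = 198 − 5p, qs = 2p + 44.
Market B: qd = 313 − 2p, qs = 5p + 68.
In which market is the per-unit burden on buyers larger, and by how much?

Market A: pre-tax p* = $22, q* = 88; post-tax q = 68; per-unit burden on buyers = $4.
Market B: pre-tax p* = $35, q* = 243; post-tax q = 223; per-unit burden on buyers = $10.
Difference: $4 vs $10 → market B is larger by $6.

Market B, by $6.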